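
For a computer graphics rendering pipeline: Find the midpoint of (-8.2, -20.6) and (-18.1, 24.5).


M = (((-8.2)+(-18.1))/2, ((-20.6)+24.5)/2)
= (-13.15, 1.95)

(-13.15, 1.95)


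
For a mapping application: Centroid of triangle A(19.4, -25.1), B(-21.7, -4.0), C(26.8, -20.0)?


Centroid = ((x_A+x_B+x_C)/3, (y_A+y_B+y_C)/3)
= ((19.4+(-21.7)+26.8)/3, ((-25.1)+(-4)+(-20))/3)
= (8.1667, -16.3667)

(8.1667, -16.3667)


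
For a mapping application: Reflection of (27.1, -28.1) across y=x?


Reflection over y=x: (x,y) -> (y,x)
(27.1, -28.1) -> (-28.1, 27.1)

(-28.1, 27.1)


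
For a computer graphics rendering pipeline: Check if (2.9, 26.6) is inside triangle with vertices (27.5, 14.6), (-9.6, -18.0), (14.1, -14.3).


Cross products: AB x AP = -1247.16, BC x BP = 1010.77, CA x CP = 871.74
All same sign? no

No, outside


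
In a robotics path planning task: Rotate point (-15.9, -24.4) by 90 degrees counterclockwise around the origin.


90° CCW: (x,y) -> (-y, x)
(-15.9,-24.4) -> (24.4, -15.9)

(24.4, -15.9)


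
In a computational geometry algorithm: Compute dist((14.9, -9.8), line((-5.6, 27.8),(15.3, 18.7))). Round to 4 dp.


|cross product| = 599.29
|line direction| = sqrt(519.62) = 22.7952
Distance = 599.29/sqrt(519.62) = 26.2902

26.2902


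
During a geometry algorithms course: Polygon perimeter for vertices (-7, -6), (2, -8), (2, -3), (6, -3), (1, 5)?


Sides: (-7, -6)->(2, -8): sqrt(85) = 9.219544, (2, -8)->(2, -3): sqrt(25) = 5, (2, -3)->(6, -3): sqrt(16) = 4, (6, -3)->(1, 5): sqrt(89) = 9.433981, (1, 5)->(-7, -6): sqrt(185) = 13.601471
Sum = 41.254996
Perimeter = 41.255

41.255


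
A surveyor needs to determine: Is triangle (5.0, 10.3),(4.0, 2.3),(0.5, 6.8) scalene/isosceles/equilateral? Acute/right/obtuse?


Side lengths squared: AB^2=65, BC^2=32.5, CA^2=32.5
Sorted: [32.5, 32.5, 65]
By sides: Isosceles, By angles: Right

Isosceles, Right


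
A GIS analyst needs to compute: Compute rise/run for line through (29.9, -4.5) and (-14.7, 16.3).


slope = (y2-y1)/(x2-x1) = (16.3-(-4.5))/((-14.7)-29.9) = 20.8/(-44.6) = -0.4664

-0.4664


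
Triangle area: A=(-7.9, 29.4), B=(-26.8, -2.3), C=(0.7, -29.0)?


Area = |x_A(y_B-y_C) + x_B(y_C-y_A) + x_C(y_A-y_B)|/2
= |(-210.93) + 1565.12 + 22.19|/2
= 1376.38/2 = 688.19

688.19


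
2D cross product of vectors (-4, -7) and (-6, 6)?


u x v = u_x*v_y - u_y*v_x = (-4)*6 - (-7)*(-6)
= (-24) - 42 = -66

-66


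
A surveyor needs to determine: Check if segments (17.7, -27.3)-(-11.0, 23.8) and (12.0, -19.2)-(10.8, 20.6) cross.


Cross products: d1=-217.14, d2=863.8, d3=58.8, d4=-1022.14
d1*d2 < 0 and d3*d4 < 0? yes

Yes, they intersect


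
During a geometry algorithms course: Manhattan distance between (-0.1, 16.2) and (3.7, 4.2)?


|(-0.1)-3.7| + |16.2-4.2| = 3.8 + 12 = 15.8

15.8


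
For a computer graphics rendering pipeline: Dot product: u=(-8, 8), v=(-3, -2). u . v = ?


u . v = u_x*v_x + u_y*v_y = (-8)*(-3) + 8*(-2)
= 24 + (-16) = 8

8


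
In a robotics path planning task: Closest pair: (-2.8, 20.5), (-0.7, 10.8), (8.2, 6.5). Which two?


d(P0,P1) = 9.9247, d(P0,P2) = 17.8045, d(P1,P2) = 9.8843
Closest: P1 and P2

Closest pair: (-0.7, 10.8) and (8.2, 6.5), distance = 9.8843


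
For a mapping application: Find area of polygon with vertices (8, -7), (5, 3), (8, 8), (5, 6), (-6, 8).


Shoelace sum: (8*3 - 5*(-7)) + (5*8 - 8*3) + (8*6 - 5*8) + (5*8 - (-6)*6) + ((-6)*(-7) - 8*8)
= 137
Area = |137|/2 = 68.5

68.5


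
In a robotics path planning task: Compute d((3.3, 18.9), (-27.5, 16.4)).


dx=-30.8, dy=-2.5
d^2 = (-30.8)^2 + (-2.5)^2 = 954.89
d = sqrt(954.89) = 30.9013

30.9013


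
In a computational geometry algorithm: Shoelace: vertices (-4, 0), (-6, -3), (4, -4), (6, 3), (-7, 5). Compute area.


Shoelace sum: ((-4)*(-3) - (-6)*0) + ((-6)*(-4) - 4*(-3)) + (4*3 - 6*(-4)) + (6*5 - (-7)*3) + ((-7)*0 - (-4)*5)
= 155
Area = |155|/2 = 77.5

77.5


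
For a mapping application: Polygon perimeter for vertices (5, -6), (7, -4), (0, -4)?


Sides: (5, -6)->(7, -4): sqrt(8) = 2.828427, (7, -4)->(0, -4): sqrt(49) = 7, (0, -4)->(5, -6): sqrt(29) = 5.385165
Sum = 15.213592
Perimeter = 15.2136

15.2136


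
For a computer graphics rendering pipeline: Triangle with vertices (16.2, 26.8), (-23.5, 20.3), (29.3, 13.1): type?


Side lengths squared: AB^2=1618.34, BC^2=2839.68, CA^2=359.3
Sorted: [359.3, 1618.34, 2839.68]
By sides: Scalene, By angles: Obtuse

Scalene, Obtuse


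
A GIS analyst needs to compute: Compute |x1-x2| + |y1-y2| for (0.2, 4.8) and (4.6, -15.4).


|0.2-4.6| + |4.8-(-15.4)| = 4.4 + 20.2 = 24.6

24.6


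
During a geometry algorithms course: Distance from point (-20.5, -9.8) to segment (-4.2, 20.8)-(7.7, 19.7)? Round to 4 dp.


Project P onto AB: t = 0 (clamped to [0,1])
Closest point on segment: (-4.2, 20.8)
Distance: 34.6706

34.6706


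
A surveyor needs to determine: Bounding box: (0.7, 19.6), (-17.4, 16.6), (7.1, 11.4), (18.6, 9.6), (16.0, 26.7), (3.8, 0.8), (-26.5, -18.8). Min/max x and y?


x range: [-26.5, 18.6]
y range: [-18.8, 26.7]
Bounding box: (-26.5,-18.8) to (18.6,26.7)

(-26.5,-18.8) to (18.6,26.7)


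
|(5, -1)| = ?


|u| = sqrt(5^2 + (-1)^2) = sqrt(26) = 5.099

5.099


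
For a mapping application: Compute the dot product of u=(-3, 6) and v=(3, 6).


u . v = u_x*v_x + u_y*v_y = (-3)*3 + 6*6
= (-9) + 36 = 27

27


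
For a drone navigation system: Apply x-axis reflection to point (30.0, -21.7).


Reflection over x-axis: (x,y) -> (x,-y)
(30, -21.7) -> (30, 21.7)

(30, 21.7)


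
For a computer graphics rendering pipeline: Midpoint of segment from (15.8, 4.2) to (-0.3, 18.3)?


M = ((15.8+(-0.3))/2, (4.2+18.3)/2)
= (7.75, 11.25)

(7.75, 11.25)


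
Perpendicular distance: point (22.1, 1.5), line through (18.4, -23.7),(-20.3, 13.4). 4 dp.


|cross product| = 1112.51
|line direction| = sqrt(2874.1) = 53.6106
Distance = 1112.51/sqrt(2874.1) = 20.7517

20.7517


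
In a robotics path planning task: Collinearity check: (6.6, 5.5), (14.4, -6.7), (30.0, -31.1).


Cross product: (14.4-6.6)*((-31.1)-5.5) - ((-6.7)-5.5)*(30-6.6)
= 0

Yes, collinear


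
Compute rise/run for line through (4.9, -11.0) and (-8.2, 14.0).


slope = (y2-y1)/(x2-x1) = (14-(-11))/((-8.2)-4.9) = 25/(-13.1) = -1.9084

-1.9084


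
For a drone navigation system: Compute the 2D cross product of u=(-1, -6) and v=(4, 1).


u x v = u_x*v_y - u_y*v_x = (-1)*1 - (-6)*4
= (-1) - (-24) = 23

23


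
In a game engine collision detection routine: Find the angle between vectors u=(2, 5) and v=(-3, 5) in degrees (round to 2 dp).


u.v = 19, |u| = sqrt(29) = 5.3852, |v| = sqrt(34) = 5.831
cos(theta) = u.v/(|u||v|) = 19/sqrt(986) = 0.605083
theta = acos(0.605083) = 52.77 degrees

52.77 degrees


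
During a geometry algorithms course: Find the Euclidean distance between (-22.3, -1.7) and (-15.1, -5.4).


dx=7.2, dy=-3.7
d^2 = 7.2^2 + (-3.7)^2 = 65.53
d = sqrt(65.53) = 8.0951

8.0951


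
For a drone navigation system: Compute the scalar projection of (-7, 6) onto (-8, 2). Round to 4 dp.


u.v = 68, |v| = sqrt(68) = 8.2462
Scalar projection = u.v / |v| = 68 / sqrt(68) = 8.2462

8.2462


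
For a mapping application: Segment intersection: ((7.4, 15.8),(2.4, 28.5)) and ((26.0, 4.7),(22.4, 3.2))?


Cross products: d1=-67.86, d2=-121.08, d3=-180.72, d4=-127.5
d1*d2 < 0 and d3*d4 < 0? no

No, they don't intersect


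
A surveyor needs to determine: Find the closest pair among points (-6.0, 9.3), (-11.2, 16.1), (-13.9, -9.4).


d(P0,P1) = 8.5604, d(P0,P2) = 20.3002, d(P1,P2) = 25.6425
Closest: P0 and P1

Closest pair: (-6.0, 9.3) and (-11.2, 16.1), distance = 8.5604


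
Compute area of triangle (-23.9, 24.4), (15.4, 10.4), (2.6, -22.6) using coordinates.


Area = |x_A(y_B-y_C) + x_B(y_C-y_A) + x_C(y_A-y_B)|/2
= |(-788.7) + (-723.8) + 36.4|/2
= 1476.1/2 = 738.05

738.05


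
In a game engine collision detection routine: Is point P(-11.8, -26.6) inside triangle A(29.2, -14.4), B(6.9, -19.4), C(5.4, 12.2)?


Cross products: AB x AP = 67.06, BC x BP = 601.72, CA x CP = -1380.96
All same sign? no

No, outside


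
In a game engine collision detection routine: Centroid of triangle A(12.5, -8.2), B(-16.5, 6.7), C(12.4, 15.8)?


Centroid = ((x_A+x_B+x_C)/3, (y_A+y_B+y_C)/3)
= ((12.5+(-16.5)+12.4)/3, ((-8.2)+6.7+15.8)/3)
= (2.8, 4.7667)

(2.8, 4.7667)


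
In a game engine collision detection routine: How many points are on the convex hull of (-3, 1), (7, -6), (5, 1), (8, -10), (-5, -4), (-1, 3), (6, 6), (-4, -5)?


Convex hull vertices (CCW): (-5, -4), (-4, -5), (8, -10), (6, 6), (-1, 3), (-3, 1)
Count = 6

6


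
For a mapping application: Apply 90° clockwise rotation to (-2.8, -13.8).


90° CW: (x,y) -> (y, -x)
(-2.8,-13.8) -> (-13.8, 2.8)

(-13.8, 2.8)


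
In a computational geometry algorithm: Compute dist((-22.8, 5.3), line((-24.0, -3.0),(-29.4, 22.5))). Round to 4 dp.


|cross product| = 75.42
|line direction| = sqrt(679.41) = 26.0655
Distance = 75.42/sqrt(679.41) = 2.8935

2.8935


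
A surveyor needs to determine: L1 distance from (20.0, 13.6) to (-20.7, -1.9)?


|20-(-20.7)| + |13.6-(-1.9)| = 40.7 + 15.5 = 56.2

56.2


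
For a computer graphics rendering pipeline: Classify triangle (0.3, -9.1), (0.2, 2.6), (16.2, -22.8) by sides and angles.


Side lengths squared: AB^2=136.9, BC^2=901.16, CA^2=440.5
Sorted: [136.9, 440.5, 901.16]
By sides: Scalene, By angles: Obtuse

Scalene, Obtuse


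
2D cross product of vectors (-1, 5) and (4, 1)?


u x v = u_x*v_y - u_y*v_x = (-1)*1 - 5*4
= (-1) - 20 = -21

-21


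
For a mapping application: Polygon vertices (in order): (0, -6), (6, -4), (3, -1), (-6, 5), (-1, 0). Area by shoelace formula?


Shoelace sum: (0*(-4) - 6*(-6)) + (6*(-1) - 3*(-4)) + (3*5 - (-6)*(-1)) + ((-6)*0 - (-1)*5) + ((-1)*(-6) - 0*0)
= 62
Area = |62|/2 = 31

31


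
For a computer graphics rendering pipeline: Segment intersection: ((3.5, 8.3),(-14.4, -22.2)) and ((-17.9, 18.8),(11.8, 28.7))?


Cross products: d1=-523.71, d2=-1252.35, d3=-840.65, d4=-112.01
d1*d2 < 0 and d3*d4 < 0? no

No, they don't intersect


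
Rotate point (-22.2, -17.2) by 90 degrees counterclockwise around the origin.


90° CCW: (x,y) -> (-y, x)
(-22.2,-17.2) -> (17.2, -22.2)

(17.2, -22.2)


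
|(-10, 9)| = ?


|u| = sqrt((-10)^2 + 9^2) = sqrt(181) = 13.4536

13.4536


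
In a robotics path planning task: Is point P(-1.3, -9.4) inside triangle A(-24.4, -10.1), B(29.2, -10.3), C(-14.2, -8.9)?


Cross products: AB x AP = 42.14, BC x BP = 3.64, CA x CP = 20.58
All same sign? yes

Yes, inside


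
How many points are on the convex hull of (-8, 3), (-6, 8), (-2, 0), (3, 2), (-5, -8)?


Convex hull vertices (CCW): (-8, 3), (-5, -8), (3, 2), (-6, 8)
Count = 4

4


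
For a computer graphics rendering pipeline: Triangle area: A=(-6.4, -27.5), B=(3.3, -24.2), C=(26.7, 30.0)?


Area = |x_A(y_B-y_C) + x_B(y_C-y_A) + x_C(y_A-y_B)|/2
= |346.88 + 189.75 + (-88.11)|/2
= 448.52/2 = 224.26

224.26


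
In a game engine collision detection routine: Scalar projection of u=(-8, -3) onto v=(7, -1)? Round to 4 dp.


u.v = -53, |v| = sqrt(50) = 7.0711
Scalar projection = u.v / |v| = -53 / sqrt(50) = -7.4953

-7.4953


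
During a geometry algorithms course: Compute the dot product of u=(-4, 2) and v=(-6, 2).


u . v = u_x*v_x + u_y*v_y = (-4)*(-6) + 2*2
= 24 + 4 = 28

28


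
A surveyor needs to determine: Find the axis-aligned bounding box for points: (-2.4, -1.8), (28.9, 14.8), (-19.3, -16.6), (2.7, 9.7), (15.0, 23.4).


x range: [-19.3, 28.9]
y range: [-16.6, 23.4]
Bounding box: (-19.3,-16.6) to (28.9,23.4)

(-19.3,-16.6) to (28.9,23.4)


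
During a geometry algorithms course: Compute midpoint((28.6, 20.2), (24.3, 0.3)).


M = ((28.6+24.3)/2, (20.2+0.3)/2)
= (26.45, 10.25)

(26.45, 10.25)


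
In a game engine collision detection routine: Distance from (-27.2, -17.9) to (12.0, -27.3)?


dx=39.2, dy=-9.4
d^2 = 39.2^2 + (-9.4)^2 = 1625
d = sqrt(1625) = 40.3113

40.3113


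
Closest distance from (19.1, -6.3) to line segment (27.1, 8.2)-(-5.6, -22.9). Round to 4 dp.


Project P onto AB: t = 0.3499 (clamped to [0,1])
Closest point on segment: (15.6586, -2.6816)
Distance: 4.9936

4.9936


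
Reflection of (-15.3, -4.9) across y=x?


Reflection over y=x: (x,y) -> (y,x)
(-15.3, -4.9) -> (-4.9, -15.3)

(-4.9, -15.3)


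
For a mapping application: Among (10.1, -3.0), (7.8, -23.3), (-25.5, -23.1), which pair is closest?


d(P0,P1) = 20.4299, d(P0,P2) = 40.8824, d(P1,P2) = 33.3006
Closest: P0 and P1

Closest pair: (10.1, -3.0) and (7.8, -23.3), distance = 20.4299


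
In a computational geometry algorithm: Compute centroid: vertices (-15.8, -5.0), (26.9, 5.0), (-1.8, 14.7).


Centroid = ((x_A+x_B+x_C)/3, (y_A+y_B+y_C)/3)
= (((-15.8)+26.9+(-1.8))/3, ((-5)+5+14.7)/3)
= (3.1, 4.9)

(3.1, 4.9)


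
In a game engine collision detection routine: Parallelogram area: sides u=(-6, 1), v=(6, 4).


|u x v| = |(-6)*4 - 1*6|
= |(-24) - 6| = 30

30


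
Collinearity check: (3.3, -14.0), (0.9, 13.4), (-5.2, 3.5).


Cross product: (0.9-3.3)*(3.5-(-14)) - (13.4-(-14))*((-5.2)-3.3)
= 190.9

No, not collinear


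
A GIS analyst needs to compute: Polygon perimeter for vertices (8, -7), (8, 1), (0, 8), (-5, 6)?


Sides: (8, -7)->(8, 1): sqrt(64) = 8, (8, 1)->(0, 8): sqrt(113) = 10.630146, (0, 8)->(-5, 6): sqrt(29) = 5.385165, (-5, 6)->(8, -7): sqrt(338) = 18.384776
Sum = 42.400087
Perimeter = 42.4001

42.4001


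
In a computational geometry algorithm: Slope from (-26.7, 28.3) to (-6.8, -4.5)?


slope = (y2-y1)/(x2-x1) = ((-4.5)-28.3)/((-6.8)-(-26.7)) = (-32.8)/19.9 = -1.6482

-1.6482


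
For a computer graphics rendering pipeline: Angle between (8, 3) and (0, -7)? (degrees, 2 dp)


u.v = -21, |u| = sqrt(73) = 8.544, |v| = sqrt(49) = 7
cos(theta) = u.v/(|u||v|) = -21/sqrt(3577) = -0.351123
theta = acos(-0.351123) = 110.56 degrees

110.56 degrees


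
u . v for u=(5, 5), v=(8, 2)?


u . v = u_x*v_x + u_y*v_y = 5*8 + 5*2
= 40 + 10 = 50

50


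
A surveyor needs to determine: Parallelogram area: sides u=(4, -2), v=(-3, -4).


|u x v| = |4*(-4) - (-2)*(-3)|
= |(-16) - 6| = 22

22


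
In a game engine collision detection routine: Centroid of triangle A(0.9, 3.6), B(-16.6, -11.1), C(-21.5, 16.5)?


Centroid = ((x_A+x_B+x_C)/3, (y_A+y_B+y_C)/3)
= ((0.9+(-16.6)+(-21.5))/3, (3.6+(-11.1)+16.5)/3)
= (-12.4, 3)

(-12.4, 3)


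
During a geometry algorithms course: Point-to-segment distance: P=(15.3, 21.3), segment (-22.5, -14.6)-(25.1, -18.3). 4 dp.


Project P onto AB: t = 0.7311 (clamped to [0,1])
Closest point on segment: (12.2992, -17.305)
Distance: 38.7214

38.7214


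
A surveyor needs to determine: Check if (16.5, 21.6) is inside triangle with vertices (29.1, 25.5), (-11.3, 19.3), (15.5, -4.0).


Cross products: AB x AP = 79.44, BC x BP = 709.38, CA x CP = 318.66
All same sign? yes

Yes, inside


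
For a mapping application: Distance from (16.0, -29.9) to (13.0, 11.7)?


dx=-3, dy=41.6
d^2 = (-3)^2 + 41.6^2 = 1739.56
d = sqrt(1739.56) = 41.708

41.708


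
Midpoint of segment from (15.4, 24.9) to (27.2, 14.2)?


M = ((15.4+27.2)/2, (24.9+14.2)/2)
= (21.3, 19.55)

(21.3, 19.55)


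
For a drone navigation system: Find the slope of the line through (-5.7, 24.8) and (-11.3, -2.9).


slope = (y2-y1)/(x2-x1) = ((-2.9)-24.8)/((-11.3)-(-5.7)) = (-27.7)/(-5.6) = 4.9464

4.9464


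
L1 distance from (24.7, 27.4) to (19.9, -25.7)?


|24.7-19.9| + |27.4-(-25.7)| = 4.8 + 53.1 = 57.9

57.9


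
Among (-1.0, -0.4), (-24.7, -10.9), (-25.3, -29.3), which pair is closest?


d(P0,P1) = 25.9218, d(P0,P2) = 37.7584, d(P1,P2) = 18.4098
Closest: P1 and P2

Closest pair: (-24.7, -10.9) and (-25.3, -29.3), distance = 18.4098


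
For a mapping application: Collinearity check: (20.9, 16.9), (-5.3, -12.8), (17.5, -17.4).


Cross product: ((-5.3)-20.9)*((-17.4)-16.9) - ((-12.8)-16.9)*(17.5-20.9)
= 797.68

No, not collinear


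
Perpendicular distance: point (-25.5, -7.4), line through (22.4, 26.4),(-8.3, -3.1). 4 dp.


|cross product| = 375.39
|line direction| = sqrt(1812.74) = 42.5763
Distance = 375.39/sqrt(1812.74) = 8.8169

8.8169


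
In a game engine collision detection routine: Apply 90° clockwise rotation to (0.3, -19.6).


90° CW: (x,y) -> (y, -x)
(0.3,-19.6) -> (-19.6, -0.3)

(-19.6, -0.3)


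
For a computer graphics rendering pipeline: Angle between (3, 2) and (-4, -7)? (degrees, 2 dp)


u.v = -26, |u| = sqrt(13) = 3.6056, |v| = sqrt(65) = 8.0623
cos(theta) = u.v/(|u||v|) = -26/sqrt(845) = -0.894427
theta = acos(-0.894427) = 153.43 degrees

153.43 degrees


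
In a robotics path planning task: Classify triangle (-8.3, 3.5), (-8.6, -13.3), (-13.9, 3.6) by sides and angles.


Side lengths squared: AB^2=282.33, BC^2=313.7, CA^2=31.37
Sorted: [31.37, 282.33, 313.7]
By sides: Scalene, By angles: Right

Scalene, Right


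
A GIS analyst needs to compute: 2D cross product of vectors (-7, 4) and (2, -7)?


u x v = u_x*v_y - u_y*v_x = (-7)*(-7) - 4*2
= 49 - 8 = 41

41


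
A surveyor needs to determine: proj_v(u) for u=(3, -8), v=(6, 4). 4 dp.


u.v = -14, |v| = sqrt(52) = 7.2111
Scalar projection = u.v / |v| = -14 / sqrt(52) = -1.9415

-1.9415


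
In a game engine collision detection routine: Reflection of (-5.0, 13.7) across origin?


Reflection over origin: (x,y) -> (-x,-y)
(-5, 13.7) -> (5, -13.7)

(5, -13.7)


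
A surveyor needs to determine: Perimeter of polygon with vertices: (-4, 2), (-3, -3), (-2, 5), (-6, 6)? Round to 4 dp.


Sides: (-4, 2)->(-3, -3): sqrt(26) = 5.09902, (-3, -3)->(-2, 5): sqrt(65) = 8.062258, (-2, 5)->(-6, 6): sqrt(17) = 4.123106, (-6, 6)->(-4, 2): sqrt(20) = 4.472136
Sum = 21.75652
Perimeter = 21.7565

21.7565


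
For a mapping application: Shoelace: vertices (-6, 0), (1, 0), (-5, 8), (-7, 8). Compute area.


Shoelace sum: ((-6)*0 - 1*0) + (1*8 - (-5)*0) + ((-5)*8 - (-7)*8) + ((-7)*0 - (-6)*8)
= 72
Area = |72|/2 = 36

36


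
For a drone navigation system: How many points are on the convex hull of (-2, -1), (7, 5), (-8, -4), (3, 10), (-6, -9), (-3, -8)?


Convex hull vertices (CCW): (-8, -4), (-6, -9), (-3, -8), (7, 5), (3, 10)
Count = 5

5


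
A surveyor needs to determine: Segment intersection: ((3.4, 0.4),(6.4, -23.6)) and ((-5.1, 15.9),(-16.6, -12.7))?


Cross products: d1=421.35, d2=783.15, d3=-157.5, d4=-519.3
d1*d2 < 0 and d3*d4 < 0? no

No, they don't intersect


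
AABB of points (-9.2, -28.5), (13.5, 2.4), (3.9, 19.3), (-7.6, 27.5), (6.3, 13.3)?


x range: [-9.2, 13.5]
y range: [-28.5, 27.5]
Bounding box: (-9.2,-28.5) to (13.5,27.5)

(-9.2,-28.5) to (13.5,27.5)


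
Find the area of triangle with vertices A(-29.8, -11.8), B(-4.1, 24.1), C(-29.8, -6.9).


Area = |x_A(y_B-y_C) + x_B(y_C-y_A) + x_C(y_A-y_B)|/2
= |(-923.8) + (-20.09) + 1069.82|/2
= 125.93/2 = 62.965

62.965


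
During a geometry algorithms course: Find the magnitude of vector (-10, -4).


|u| = sqrt((-10)^2 + (-4)^2) = sqrt(116) = 10.7703

10.7703


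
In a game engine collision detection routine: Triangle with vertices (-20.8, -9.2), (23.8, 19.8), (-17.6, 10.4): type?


Side lengths squared: AB^2=2830.16, BC^2=1802.32, CA^2=394.4
Sorted: [394.4, 1802.32, 2830.16]
By sides: Scalene, By angles: Obtuse

Scalene, Obtuse


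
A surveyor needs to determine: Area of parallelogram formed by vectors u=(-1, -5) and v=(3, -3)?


|u x v| = |(-1)*(-3) - (-5)*3|
= |3 - (-15)| = 18

18


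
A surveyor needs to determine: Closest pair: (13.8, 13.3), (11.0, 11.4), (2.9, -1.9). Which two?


d(P0,P1) = 3.3838, d(P0,P2) = 18.7043, d(P1,P2) = 15.5724
Closest: P0 and P1

Closest pair: (13.8, 13.3) and (11.0, 11.4), distance = 3.3838


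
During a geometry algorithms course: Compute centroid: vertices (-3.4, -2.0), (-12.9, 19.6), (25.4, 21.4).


Centroid = ((x_A+x_B+x_C)/3, (y_A+y_B+y_C)/3)
= (((-3.4)+(-12.9)+25.4)/3, ((-2)+19.6+21.4)/3)
= (3.0333, 13)

(3.0333, 13)


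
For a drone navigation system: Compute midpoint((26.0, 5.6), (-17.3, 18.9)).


M = ((26+(-17.3))/2, (5.6+18.9)/2)
= (4.35, 12.25)

(4.35, 12.25)


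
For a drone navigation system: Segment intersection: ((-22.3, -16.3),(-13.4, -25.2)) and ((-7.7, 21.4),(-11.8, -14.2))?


Cross products: d1=-365.19, d2=-11.86, d3=465.47, d4=112.14
d1*d2 < 0 and d3*d4 < 0? no

No, they don't intersect


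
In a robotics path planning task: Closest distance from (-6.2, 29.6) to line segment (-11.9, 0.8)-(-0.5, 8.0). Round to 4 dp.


Project P onto AB: t = 1 (clamped to [0,1])
Closest point on segment: (-0.5, 8)
Distance: 22.3394

22.3394


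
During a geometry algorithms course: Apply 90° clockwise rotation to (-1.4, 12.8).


90° CW: (x,y) -> (y, -x)
(-1.4,12.8) -> (12.8, 1.4)

(12.8, 1.4)


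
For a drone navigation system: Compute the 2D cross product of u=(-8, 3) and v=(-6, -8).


u x v = u_x*v_y - u_y*v_x = (-8)*(-8) - 3*(-6)
= 64 - (-18) = 82

82


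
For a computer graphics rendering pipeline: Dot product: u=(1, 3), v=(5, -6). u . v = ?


u . v = u_x*v_x + u_y*v_y = 1*5 + 3*(-6)
= 5 + (-18) = -13

-13


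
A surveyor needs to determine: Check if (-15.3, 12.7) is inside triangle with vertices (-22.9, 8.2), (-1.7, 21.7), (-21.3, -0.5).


Cross products: AB x AP = -7.2, BC x BP = -125.52, CA x CP = -73.32
All same sign? yes

Yes, inside


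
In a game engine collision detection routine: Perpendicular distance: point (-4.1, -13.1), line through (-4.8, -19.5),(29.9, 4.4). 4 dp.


|cross product| = 205.35
|line direction| = sqrt(1775.3) = 42.1343
Distance = 205.35/sqrt(1775.3) = 4.8737

4.8737


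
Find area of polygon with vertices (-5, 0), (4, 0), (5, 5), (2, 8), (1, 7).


Shoelace sum: ((-5)*0 - 4*0) + (4*5 - 5*0) + (5*8 - 2*5) + (2*7 - 1*8) + (1*0 - (-5)*7)
= 91
Area = |91|/2 = 45.5

45.5


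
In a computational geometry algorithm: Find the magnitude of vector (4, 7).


|u| = sqrt(4^2 + 7^2) = sqrt(65) = 8.0623

8.0623


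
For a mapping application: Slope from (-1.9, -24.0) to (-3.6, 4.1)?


slope = (y2-y1)/(x2-x1) = (4.1-(-24))/((-3.6)-(-1.9)) = 28.1/(-1.7) = -16.5294

-16.5294


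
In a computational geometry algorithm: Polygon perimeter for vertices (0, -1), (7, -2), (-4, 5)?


Sides: (0, -1)->(7, -2): sqrt(50) = 7.071068, (7, -2)->(-4, 5): sqrt(170) = 13.038405, (-4, 5)->(0, -1): sqrt(52) = 7.211103
Sum = 27.320576
Perimeter = 27.3206

27.3206


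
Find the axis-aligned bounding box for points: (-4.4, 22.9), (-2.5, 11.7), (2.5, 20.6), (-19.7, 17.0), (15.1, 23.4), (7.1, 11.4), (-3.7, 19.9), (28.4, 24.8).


x range: [-19.7, 28.4]
y range: [11.4, 24.8]
Bounding box: (-19.7,11.4) to (28.4,24.8)

(-19.7,11.4) to (28.4,24.8)


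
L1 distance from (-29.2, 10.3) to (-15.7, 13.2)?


|(-29.2)-(-15.7)| + |10.3-13.2| = 13.5 + 2.9 = 16.4

16.4


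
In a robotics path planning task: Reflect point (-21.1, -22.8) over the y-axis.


Reflection over y-axis: (x,y) -> (-x,y)
(-21.1, -22.8) -> (21.1, -22.8)

(21.1, -22.8)


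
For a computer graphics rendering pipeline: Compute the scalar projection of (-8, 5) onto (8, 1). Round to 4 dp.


u.v = -59, |v| = sqrt(65) = 8.0623
Scalar projection = u.v / |v| = -59 / sqrt(65) = -7.318

-7.318


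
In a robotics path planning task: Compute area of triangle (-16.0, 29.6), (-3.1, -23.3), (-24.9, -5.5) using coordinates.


Area = |x_A(y_B-y_C) + x_B(y_C-y_A) + x_C(y_A-y_B)|/2
= |284.8 + 108.81 + (-1317.21)|/2
= 923.6/2 = 461.8

461.8


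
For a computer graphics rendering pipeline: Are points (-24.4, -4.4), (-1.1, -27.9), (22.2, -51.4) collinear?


Cross product: ((-1.1)-(-24.4))*((-51.4)-(-4.4)) - ((-27.9)-(-4.4))*(22.2-(-24.4))
= 0

Yes, collinear


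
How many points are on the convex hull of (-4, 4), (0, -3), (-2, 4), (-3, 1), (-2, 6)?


Convex hull vertices (CCW): (-4, 4), (-3, 1), (0, -3), (-2, 6)
Count = 4

4


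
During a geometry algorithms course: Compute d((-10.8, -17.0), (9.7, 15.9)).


dx=20.5, dy=32.9
d^2 = 20.5^2 + 32.9^2 = 1502.66
d = sqrt(1502.66) = 38.7642

38.7642


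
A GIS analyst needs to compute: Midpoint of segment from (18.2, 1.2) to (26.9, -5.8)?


M = ((18.2+26.9)/2, (1.2+(-5.8))/2)
= (22.55, -2.3)

(22.55, -2.3)


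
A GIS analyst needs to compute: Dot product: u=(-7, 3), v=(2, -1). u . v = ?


u . v = u_x*v_x + u_y*v_y = (-7)*2 + 3*(-1)
= (-14) + (-3) = -17

-17


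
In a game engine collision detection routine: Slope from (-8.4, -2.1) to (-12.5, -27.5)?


slope = (y2-y1)/(x2-x1) = ((-27.5)-(-2.1))/((-12.5)-(-8.4)) = (-25.4)/(-4.1) = 6.1951

6.1951


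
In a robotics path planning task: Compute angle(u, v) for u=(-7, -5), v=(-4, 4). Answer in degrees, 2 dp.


u.v = 8, |u| = sqrt(74) = 8.6023, |v| = sqrt(32) = 5.6569
cos(theta) = u.v/(|u||v|) = 8/sqrt(2368) = 0.164399
theta = acos(0.164399) = 80.54 degrees

80.54 degrees


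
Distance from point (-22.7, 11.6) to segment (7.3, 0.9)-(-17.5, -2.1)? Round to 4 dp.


Project P onto AB: t = 1 (clamped to [0,1])
Closest point on segment: (-17.5, -2.1)
Distance: 14.6537

14.6537


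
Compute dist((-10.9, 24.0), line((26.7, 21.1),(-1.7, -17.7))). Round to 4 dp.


|cross product| = 1541.24
|line direction| = sqrt(2312) = 48.0833
Distance = 1541.24/sqrt(2312) = 32.0536

32.0536


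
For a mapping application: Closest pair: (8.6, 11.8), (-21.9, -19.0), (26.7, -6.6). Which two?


d(P0,P1) = 43.3462, d(P0,P2) = 25.8103, d(P1,P2) = 50.157
Closest: P0 and P2

Closest pair: (8.6, 11.8) and (26.7, -6.6), distance = 25.8103


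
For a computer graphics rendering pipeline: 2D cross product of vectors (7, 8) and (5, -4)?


u x v = u_x*v_y - u_y*v_x = 7*(-4) - 8*5
= (-28) - 40 = -68

-68


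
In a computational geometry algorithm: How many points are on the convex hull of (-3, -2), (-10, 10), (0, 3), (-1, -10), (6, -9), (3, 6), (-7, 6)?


Convex hull vertices (CCW): (-10, 10), (-1, -10), (6, -9), (3, 6)
Count = 4

4


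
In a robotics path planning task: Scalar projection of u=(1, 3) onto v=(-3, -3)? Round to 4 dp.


u.v = -12, |v| = sqrt(18) = 4.2426
Scalar projection = u.v / |v| = -12 / sqrt(18) = -2.8284

-2.8284


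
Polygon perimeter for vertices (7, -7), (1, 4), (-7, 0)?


Sides: (7, -7)->(1, 4): sqrt(157) = 12.529964, (1, 4)->(-7, 0): sqrt(80) = 8.944272, (-7, 0)->(7, -7): sqrt(245) = 15.652476
Sum = 37.126712
Perimeter = 37.1267

37.1267


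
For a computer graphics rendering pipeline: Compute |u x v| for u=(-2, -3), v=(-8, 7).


|u x v| = |(-2)*7 - (-3)*(-8)|
= |(-14) - 24| = 38

38


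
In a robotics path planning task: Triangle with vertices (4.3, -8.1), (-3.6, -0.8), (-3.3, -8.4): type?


Side lengths squared: AB^2=115.7, BC^2=57.85, CA^2=57.85
Sorted: [57.85, 57.85, 115.7]
By sides: Isosceles, By angles: Right

Isosceles, Right


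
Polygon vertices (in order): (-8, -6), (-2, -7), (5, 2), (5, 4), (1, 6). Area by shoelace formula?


Shoelace sum: ((-8)*(-7) - (-2)*(-6)) + ((-2)*2 - 5*(-7)) + (5*4 - 5*2) + (5*6 - 1*4) + (1*(-6) - (-8)*6)
= 153
Area = |153|/2 = 76.5

76.5


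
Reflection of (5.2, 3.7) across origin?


Reflection over origin: (x,y) -> (-x,-y)
(5.2, 3.7) -> (-5.2, -3.7)

(-5.2, -3.7)


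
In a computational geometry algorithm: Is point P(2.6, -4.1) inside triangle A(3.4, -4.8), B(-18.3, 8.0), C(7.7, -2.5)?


Cross products: AB x AP = -4.95, BC x BP = -95.15, CA x CP = -4.85
All same sign? yes

Yes, inside


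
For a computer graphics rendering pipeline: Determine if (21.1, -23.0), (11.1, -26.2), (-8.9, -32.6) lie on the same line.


Cross product: (11.1-21.1)*((-32.6)-(-23)) - ((-26.2)-(-23))*((-8.9)-21.1)
= 0

Yes, collinear


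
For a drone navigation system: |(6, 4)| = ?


|u| = sqrt(6^2 + 4^2) = sqrt(52) = 7.2111

7.2111


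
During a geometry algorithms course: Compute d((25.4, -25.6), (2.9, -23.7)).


dx=-22.5, dy=1.9
d^2 = (-22.5)^2 + 1.9^2 = 509.86
d = sqrt(509.86) = 22.5801

22.5801


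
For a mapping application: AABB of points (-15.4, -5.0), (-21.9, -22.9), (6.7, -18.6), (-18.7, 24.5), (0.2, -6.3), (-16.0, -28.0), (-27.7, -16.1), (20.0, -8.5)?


x range: [-27.7, 20]
y range: [-28, 24.5]
Bounding box: (-27.7,-28) to (20,24.5)

(-27.7,-28) to (20,24.5)


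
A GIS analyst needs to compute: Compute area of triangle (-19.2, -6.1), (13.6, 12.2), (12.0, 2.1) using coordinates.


Area = |x_A(y_B-y_C) + x_B(y_C-y_A) + x_C(y_A-y_B)|/2
= |(-193.92) + 111.52 + (-219.6)|/2
= 302/2 = 151

151


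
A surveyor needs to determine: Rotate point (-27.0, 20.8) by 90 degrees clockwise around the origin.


90° CW: (x,y) -> (y, -x)
(-27,20.8) -> (20.8, 27)

(20.8, 27)


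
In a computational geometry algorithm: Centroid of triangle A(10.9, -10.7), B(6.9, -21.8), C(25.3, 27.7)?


Centroid = ((x_A+x_B+x_C)/3, (y_A+y_B+y_C)/3)
= ((10.9+6.9+25.3)/3, ((-10.7)+(-21.8)+27.7)/3)
= (14.3667, -1.6)

(14.3667, -1.6)


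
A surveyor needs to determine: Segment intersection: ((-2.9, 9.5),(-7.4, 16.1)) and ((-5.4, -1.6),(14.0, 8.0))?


Cross products: d1=191.34, d2=362.58, d3=66.45, d4=-104.79
d1*d2 < 0 and d3*d4 < 0? no

No, they don't intersect


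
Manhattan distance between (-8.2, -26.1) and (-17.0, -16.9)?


|(-8.2)-(-17)| + |(-26.1)-(-16.9)| = 8.8 + 9.2 = 18

18


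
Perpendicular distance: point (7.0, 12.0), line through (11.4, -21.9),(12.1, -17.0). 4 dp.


|cross product| = 45.29
|line direction| = sqrt(24.5) = 4.9497
Distance = 45.29/sqrt(24.5) = 9.15

9.15


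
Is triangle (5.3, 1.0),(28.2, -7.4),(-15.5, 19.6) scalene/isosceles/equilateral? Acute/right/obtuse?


Side lengths squared: AB^2=594.97, BC^2=2638.69, CA^2=778.6
Sorted: [594.97, 778.6, 2638.69]
By sides: Scalene, By angles: Obtuse

Scalene, Obtuse


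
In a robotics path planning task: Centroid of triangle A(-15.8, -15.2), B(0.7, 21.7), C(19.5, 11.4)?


Centroid = ((x_A+x_B+x_C)/3, (y_A+y_B+y_C)/3)
= (((-15.8)+0.7+19.5)/3, ((-15.2)+21.7+11.4)/3)
= (1.4667, 5.9667)

(1.4667, 5.9667)


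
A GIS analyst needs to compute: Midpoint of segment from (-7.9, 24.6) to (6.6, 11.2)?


M = (((-7.9)+6.6)/2, (24.6+11.2)/2)
= (-0.65, 17.9)

(-0.65, 17.9)


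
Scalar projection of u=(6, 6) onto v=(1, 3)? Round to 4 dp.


u.v = 24, |v| = sqrt(10) = 3.1623
Scalar projection = u.v / |v| = 24 / sqrt(10) = 7.5895

7.5895


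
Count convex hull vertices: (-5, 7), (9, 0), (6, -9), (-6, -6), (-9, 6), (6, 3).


Convex hull vertices (CCW): (-9, 6), (-6, -6), (6, -9), (9, 0), (6, 3), (-5, 7)
Count = 6

6


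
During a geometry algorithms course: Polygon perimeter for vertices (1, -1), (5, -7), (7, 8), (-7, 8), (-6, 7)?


Sides: (1, -1)->(5, -7): sqrt(52) = 7.211103, (5, -7)->(7, 8): sqrt(229) = 15.132746, (7, 8)->(-7, 8): sqrt(196) = 14, (-7, 8)->(-6, 7): sqrt(2) = 1.414214, (-6, 7)->(1, -1): sqrt(113) = 10.630146
Sum = 48.388209
Perimeter = 48.3882

48.3882


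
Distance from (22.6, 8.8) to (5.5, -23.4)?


dx=-17.1, dy=-32.2
d^2 = (-17.1)^2 + (-32.2)^2 = 1329.25
d = sqrt(1329.25) = 36.4589

36.4589


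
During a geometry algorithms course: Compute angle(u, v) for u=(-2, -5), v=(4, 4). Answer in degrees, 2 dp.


u.v = -28, |u| = sqrt(29) = 5.3852, |v| = sqrt(32) = 5.6569
cos(theta) = u.v/(|u||v|) = -28/sqrt(928) = -0.919145
theta = acos(-0.919145) = 156.8 degrees

156.8 degrees


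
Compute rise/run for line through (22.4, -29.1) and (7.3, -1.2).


slope = (y2-y1)/(x2-x1) = ((-1.2)-(-29.1))/(7.3-22.4) = 27.9/(-15.1) = -1.8477

-1.8477


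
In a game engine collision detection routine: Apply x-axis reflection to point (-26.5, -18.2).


Reflection over x-axis: (x,y) -> (x,-y)
(-26.5, -18.2) -> (-26.5, 18.2)

(-26.5, 18.2)


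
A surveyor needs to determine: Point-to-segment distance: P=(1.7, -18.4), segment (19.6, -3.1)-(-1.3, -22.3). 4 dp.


Project P onto AB: t = 0.8292 (clamped to [0,1])
Closest point on segment: (2.27, -19.0204)
Distance: 0.8425

0.8425


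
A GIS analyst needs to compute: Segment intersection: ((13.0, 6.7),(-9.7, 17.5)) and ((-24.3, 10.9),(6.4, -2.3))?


Cross products: d1=363.42, d2=395.34, d3=307.5, d4=275.58
d1*d2 < 0 and d3*d4 < 0? no

No, they don't intersect


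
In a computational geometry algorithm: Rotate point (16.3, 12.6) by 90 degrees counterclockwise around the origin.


90° CCW: (x,y) -> (-y, x)
(16.3,12.6) -> (-12.6, 16.3)

(-12.6, 16.3)


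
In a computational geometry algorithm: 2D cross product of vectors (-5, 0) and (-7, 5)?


u x v = u_x*v_y - u_y*v_x = (-5)*5 - 0*(-7)
= (-25) - 0 = -25

-25


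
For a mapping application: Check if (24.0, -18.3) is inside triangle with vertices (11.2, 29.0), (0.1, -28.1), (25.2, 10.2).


Cross products: AB x AP = 1255.91, BC x BP = -669.39, CA x CP = 421.56
All same sign? no

No, outside


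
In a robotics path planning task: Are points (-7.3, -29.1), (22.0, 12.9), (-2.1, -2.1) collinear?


Cross product: (22-(-7.3))*((-2.1)-(-29.1)) - (12.9-(-29.1))*((-2.1)-(-7.3))
= 572.7

No, not collinear


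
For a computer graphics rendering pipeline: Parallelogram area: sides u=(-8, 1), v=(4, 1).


|u x v| = |(-8)*1 - 1*4|
= |(-8) - 4| = 12

12


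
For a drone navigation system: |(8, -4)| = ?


|u| = sqrt(8^2 + (-4)^2) = sqrt(80) = 8.9443

8.9443


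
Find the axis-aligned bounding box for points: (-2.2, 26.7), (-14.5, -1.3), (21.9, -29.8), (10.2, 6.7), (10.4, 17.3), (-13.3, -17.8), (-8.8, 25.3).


x range: [-14.5, 21.9]
y range: [-29.8, 26.7]
Bounding box: (-14.5,-29.8) to (21.9,26.7)

(-14.5,-29.8) to (21.9,26.7)


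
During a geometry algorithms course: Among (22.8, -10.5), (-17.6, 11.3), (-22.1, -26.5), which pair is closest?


d(P0,P1) = 45.9064, d(P0,P2) = 47.6656, d(P1,P2) = 38.0669
Closest: P1 and P2

Closest pair: (-17.6, 11.3) and (-22.1, -26.5), distance = 38.0669


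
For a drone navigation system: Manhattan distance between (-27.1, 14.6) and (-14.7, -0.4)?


|(-27.1)-(-14.7)| + |14.6-(-0.4)| = 12.4 + 15 = 27.4

27.4


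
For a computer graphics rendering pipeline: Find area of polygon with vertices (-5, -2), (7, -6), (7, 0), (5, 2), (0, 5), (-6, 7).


Shoelace sum: ((-5)*(-6) - 7*(-2)) + (7*0 - 7*(-6)) + (7*2 - 5*0) + (5*5 - 0*2) + (0*7 - (-6)*5) + ((-6)*(-2) - (-5)*7)
= 202
Area = |202|/2 = 101

101


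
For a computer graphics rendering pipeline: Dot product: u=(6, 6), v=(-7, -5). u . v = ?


u . v = u_x*v_x + u_y*v_y = 6*(-7) + 6*(-5)
= (-42) + (-30) = -72

-72


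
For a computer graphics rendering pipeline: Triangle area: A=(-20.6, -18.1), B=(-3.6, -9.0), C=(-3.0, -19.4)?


Area = |x_A(y_B-y_C) + x_B(y_C-y_A) + x_C(y_A-y_B)|/2
= |(-214.24) + 4.68 + 27.3|/2
= 182.26/2 = 91.13

91.13


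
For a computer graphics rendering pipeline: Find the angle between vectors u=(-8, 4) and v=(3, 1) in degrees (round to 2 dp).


u.v = -20, |u| = sqrt(80) = 8.9443, |v| = sqrt(10) = 3.1623
cos(theta) = u.v/(|u||v|) = -20/sqrt(800) = -0.707107
theta = acos(-0.707107) = 135 degrees

135 degrees


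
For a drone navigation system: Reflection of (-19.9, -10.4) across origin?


Reflection over origin: (x,y) -> (-x,-y)
(-19.9, -10.4) -> (19.9, 10.4)

(19.9, 10.4)


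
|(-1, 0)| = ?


|u| = sqrt((-1)^2 + 0^2) = sqrt(1) = 1

1


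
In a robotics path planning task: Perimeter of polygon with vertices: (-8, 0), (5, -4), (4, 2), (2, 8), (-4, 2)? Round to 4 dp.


Sides: (-8, 0)->(5, -4): sqrt(185) = 13.601471, (5, -4)->(4, 2): sqrt(37) = 6.082763, (4, 2)->(2, 8): sqrt(40) = 6.324555, (2, 8)->(-4, 2): sqrt(72) = 8.485281, (-4, 2)->(-8, 0): sqrt(20) = 4.472136
Sum = 38.966206
Perimeter = 38.9662

38.9662


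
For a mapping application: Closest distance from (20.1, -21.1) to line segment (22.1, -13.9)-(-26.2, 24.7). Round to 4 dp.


Project P onto AB: t = 0 (clamped to [0,1])
Closest point on segment: (22.1, -13.9)
Distance: 7.4726

7.4726


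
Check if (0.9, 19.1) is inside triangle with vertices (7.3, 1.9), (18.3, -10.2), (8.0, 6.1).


Cross products: AB x AP = 111.76, BC x BP = -18.17, CA x CP = -38.92
All same sign? no

No, outside


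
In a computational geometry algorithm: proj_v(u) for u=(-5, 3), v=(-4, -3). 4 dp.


u.v = 11, |v| = sqrt(25) = 5
Scalar projection = u.v / |v| = 11 / sqrt(25) = 2.2

2.2


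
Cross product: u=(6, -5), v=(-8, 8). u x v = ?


u x v = u_x*v_y - u_y*v_x = 6*8 - (-5)*(-8)
= 48 - 40 = 8

8


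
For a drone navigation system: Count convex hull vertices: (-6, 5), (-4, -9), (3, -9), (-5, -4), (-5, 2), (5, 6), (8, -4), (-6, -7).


Convex hull vertices (CCW): (-6, -7), (-4, -9), (3, -9), (8, -4), (5, 6), (-6, 5)
Count = 6

6


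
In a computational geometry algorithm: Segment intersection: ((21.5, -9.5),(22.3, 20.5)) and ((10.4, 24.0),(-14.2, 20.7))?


Cross products: d1=860.73, d2=125.37, d3=359.8, d4=1095.16
d1*d2 < 0 and d3*d4 < 0? no

No, they don't intersect


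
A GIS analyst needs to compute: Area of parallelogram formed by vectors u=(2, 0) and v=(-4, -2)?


|u x v| = |2*(-2) - 0*(-4)|
= |(-4) - 0| = 4

4


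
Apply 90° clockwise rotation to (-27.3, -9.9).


90° CW: (x,y) -> (y, -x)
(-27.3,-9.9) -> (-9.9, 27.3)

(-9.9, 27.3)


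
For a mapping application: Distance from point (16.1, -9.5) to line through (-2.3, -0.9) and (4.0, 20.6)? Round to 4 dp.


|cross product| = 449.78
|line direction| = sqrt(501.94) = 22.404
Distance = 449.78/sqrt(501.94) = 20.0759

20.0759


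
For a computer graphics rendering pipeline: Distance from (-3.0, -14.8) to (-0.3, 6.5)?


dx=2.7, dy=21.3
d^2 = 2.7^2 + 21.3^2 = 460.98
d = sqrt(460.98) = 21.4704

21.4704


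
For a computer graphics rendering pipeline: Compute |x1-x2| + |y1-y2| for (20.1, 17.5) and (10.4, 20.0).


|20.1-10.4| + |17.5-20| = 9.7 + 2.5 = 12.2

12.2


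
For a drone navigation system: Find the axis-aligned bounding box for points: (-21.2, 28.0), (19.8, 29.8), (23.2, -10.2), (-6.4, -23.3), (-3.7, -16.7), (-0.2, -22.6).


x range: [-21.2, 23.2]
y range: [-23.3, 29.8]
Bounding box: (-21.2,-23.3) to (23.2,29.8)

(-21.2,-23.3) to (23.2,29.8)


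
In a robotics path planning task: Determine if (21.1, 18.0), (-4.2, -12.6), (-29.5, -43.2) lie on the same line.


Cross product: ((-4.2)-21.1)*((-43.2)-18) - ((-12.6)-18)*((-29.5)-21.1)
= 0

Yes, collinear


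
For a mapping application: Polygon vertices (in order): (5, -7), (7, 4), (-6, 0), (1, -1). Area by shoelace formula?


Shoelace sum: (5*4 - 7*(-7)) + (7*0 - (-6)*4) + ((-6)*(-1) - 1*0) + (1*(-7) - 5*(-1))
= 97
Area = |97|/2 = 48.5

48.5


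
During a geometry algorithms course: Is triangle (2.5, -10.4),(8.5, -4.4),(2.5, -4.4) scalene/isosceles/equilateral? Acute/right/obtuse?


Side lengths squared: AB^2=72, BC^2=36, CA^2=36
Sorted: [36, 36, 72]
By sides: Isosceles, By angles: Right

Isosceles, Right


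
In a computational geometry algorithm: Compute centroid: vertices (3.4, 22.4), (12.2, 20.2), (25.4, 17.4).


Centroid = ((x_A+x_B+x_C)/3, (y_A+y_B+y_C)/3)
= ((3.4+12.2+25.4)/3, (22.4+20.2+17.4)/3)
= (13.6667, 20)

(13.6667, 20)


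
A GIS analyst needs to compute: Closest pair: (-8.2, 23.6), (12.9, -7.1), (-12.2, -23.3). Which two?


d(P0,P1) = 37.2518, d(P0,P2) = 47.0703, d(P1,P2) = 29.8739
Closest: P1 and P2

Closest pair: (12.9, -7.1) and (-12.2, -23.3), distance = 29.8739


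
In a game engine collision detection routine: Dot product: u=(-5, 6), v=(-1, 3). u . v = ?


u . v = u_x*v_x + u_y*v_y = (-5)*(-1) + 6*3
= 5 + 18 = 23

23


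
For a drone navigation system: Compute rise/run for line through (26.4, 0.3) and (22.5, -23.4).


slope = (y2-y1)/(x2-x1) = ((-23.4)-0.3)/(22.5-26.4) = (-23.7)/(-3.9) = 6.0769

6.0769
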